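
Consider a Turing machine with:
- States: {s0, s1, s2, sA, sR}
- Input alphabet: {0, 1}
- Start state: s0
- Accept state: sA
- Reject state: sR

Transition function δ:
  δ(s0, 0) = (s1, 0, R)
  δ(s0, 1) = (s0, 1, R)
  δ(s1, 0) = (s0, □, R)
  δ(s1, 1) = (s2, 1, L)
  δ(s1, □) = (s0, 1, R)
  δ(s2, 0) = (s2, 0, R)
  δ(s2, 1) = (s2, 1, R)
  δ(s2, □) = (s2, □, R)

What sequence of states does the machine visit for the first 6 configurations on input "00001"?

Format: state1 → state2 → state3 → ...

Execution trace:
Initial: [s0]00001
Step 1: δ(s0, 0) = (s1, 0, R) → 0[s1]0001
Step 2: δ(s1, 0) = (s0, □, R) → 0□[s0]001
Step 3: δ(s0, 0) = (s1, 0, R) → 0□0[s1]01
Step 4: δ(s1, 0) = (s0, □, R) → 0□0□[s0]1
Step 5: δ(s0, 1) = (s0, 1, R) → 0□0□1[s0]□

No transition is defined for δ(s0, □). By convention the machine halts and rejects.

State sequence: s0 → s1 → s0 → s1 → s0 → s0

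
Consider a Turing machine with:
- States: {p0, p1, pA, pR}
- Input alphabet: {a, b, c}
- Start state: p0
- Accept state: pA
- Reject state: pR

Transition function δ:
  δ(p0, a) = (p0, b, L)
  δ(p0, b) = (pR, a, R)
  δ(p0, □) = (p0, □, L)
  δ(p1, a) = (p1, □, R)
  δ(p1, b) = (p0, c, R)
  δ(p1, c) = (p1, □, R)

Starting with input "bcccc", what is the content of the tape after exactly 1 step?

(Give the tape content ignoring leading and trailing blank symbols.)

Execution trace:
Initial: [p0]bcccc
Step 1: δ(p0, b) = (pR, a, R) → a[pR]cccc

The machine reaches the reject state pR and halts.

After 1 step, the tape (ignoring leading/trailing blanks) is: acccc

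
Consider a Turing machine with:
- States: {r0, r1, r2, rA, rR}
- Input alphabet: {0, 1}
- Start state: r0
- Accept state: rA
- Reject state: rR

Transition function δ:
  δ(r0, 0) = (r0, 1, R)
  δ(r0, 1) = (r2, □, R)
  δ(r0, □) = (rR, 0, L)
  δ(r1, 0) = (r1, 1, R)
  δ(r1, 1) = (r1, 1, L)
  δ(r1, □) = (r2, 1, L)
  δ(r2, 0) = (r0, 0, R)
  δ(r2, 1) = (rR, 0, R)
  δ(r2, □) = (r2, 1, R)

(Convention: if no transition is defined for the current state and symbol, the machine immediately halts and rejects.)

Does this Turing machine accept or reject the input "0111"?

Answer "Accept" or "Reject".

Execution trace:
Initial: [r0]0111
Step 1: δ(r0, 0) = (r0, 1, R) → 1[r0]111
Step 2: δ(r0, 1) = (r2, □, R) → 1□[r2]11
Step 3: δ(r2, 1) = (rR, 0, R) → 1□0[rR]1

The machine reaches the reject state rR and halts.

Answer: Reject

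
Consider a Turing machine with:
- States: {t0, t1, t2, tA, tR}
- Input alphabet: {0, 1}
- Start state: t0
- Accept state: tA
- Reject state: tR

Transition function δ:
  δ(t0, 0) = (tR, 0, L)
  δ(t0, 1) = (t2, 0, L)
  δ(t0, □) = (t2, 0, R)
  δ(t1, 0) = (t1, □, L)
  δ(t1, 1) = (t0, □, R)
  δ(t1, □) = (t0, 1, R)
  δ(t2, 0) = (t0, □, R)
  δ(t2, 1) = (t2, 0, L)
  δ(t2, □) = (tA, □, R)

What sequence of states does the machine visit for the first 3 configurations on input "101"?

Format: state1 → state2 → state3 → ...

Execution trace:
Initial: [t0]101
Step 1: δ(t0, 1) = (t2, 0, L) → [t2]□001
Step 2: δ(t2, □) = (tA, □, R) → □[tA]001

The machine reaches the accept state tA and halts.

State sequence: t0 → t2 → tA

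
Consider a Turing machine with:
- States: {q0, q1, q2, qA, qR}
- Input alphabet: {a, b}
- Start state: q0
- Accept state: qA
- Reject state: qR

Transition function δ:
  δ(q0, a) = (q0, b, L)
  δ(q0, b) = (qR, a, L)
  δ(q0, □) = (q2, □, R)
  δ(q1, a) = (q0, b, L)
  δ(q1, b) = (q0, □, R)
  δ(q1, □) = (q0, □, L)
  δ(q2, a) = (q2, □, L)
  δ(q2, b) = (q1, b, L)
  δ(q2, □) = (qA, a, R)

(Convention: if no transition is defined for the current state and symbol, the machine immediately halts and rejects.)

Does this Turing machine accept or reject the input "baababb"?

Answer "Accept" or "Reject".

Execution trace:
Initial: [q0]baababb
Step 1: δ(q0, b) = (qR, a, L) → [qR]□aaababb

The machine reaches the reject state qR and halts.

Answer: Reject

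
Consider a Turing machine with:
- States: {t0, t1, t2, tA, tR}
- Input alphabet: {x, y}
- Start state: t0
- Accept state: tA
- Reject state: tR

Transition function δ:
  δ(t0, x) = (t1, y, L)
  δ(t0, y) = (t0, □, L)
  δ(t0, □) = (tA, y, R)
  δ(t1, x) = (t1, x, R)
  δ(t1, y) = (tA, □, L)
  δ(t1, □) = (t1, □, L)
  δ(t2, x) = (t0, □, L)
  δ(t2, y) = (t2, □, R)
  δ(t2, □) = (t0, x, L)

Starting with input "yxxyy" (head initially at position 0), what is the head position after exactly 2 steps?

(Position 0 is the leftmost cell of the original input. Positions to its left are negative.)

Execution trace (head position shown):
Step 0: [t0]yxxyy  (head at position 0)
Step 1: move left → [t0]□□xxyy  (head at position -1)
Step 2: move right → y[tA]□xxyy  (head at position 0)

After 2 steps, the head is at position 0.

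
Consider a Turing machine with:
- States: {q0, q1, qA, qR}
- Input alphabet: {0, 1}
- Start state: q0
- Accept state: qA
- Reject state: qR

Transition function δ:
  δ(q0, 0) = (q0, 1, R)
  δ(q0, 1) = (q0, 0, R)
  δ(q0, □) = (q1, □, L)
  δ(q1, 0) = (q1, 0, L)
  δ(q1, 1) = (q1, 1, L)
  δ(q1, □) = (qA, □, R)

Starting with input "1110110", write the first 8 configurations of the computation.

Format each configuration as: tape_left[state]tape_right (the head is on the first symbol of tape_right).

Transitions applied:
Step 1: δ(q0, 1) = (q0, 0, R)
Step 2: δ(q0, 1) = (q0, 0, R)
Step 3: δ(q0, 1) = (q0, 0, R)
Step 4: δ(q0, 0) = (q0, 1, R)
Step 5: δ(q0, 1) = (q0, 0, R)
Step 6: δ(q0, 1) = (q0, 0, R)
Step 7: δ(q0, 0) = (q0, 1, R)

The first 8 configurations are:
[q0]1110110 ⊢ 0[q0]110110 ⊢ 00[q0]10110 ⊢ 000[q0]0110 ⊢ 0001[q0]110 ⊢ 00010[q0]10 ⊢ 000100[q0]0 ⊢ 0001001[q0]□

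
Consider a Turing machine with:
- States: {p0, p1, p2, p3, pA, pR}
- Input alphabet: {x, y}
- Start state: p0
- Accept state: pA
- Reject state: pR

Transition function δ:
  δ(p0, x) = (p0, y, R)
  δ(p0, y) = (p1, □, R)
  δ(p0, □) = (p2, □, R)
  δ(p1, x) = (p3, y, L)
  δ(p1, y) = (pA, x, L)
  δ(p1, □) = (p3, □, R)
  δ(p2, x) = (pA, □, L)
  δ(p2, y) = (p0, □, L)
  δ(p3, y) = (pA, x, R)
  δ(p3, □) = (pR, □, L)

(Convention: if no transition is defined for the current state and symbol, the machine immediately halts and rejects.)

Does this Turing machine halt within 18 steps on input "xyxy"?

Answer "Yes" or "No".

Execution trace:
Initial: [p0]xyxy
Step 1: δ(p0, x) = (p0, y, R) → y[p0]yxy
Step 2: δ(p0, y) = (p1, □, R) → y□[p1]xy
Step 3: δ(p1, x) = (p3, y, L) → y[p3]□yy
Step 4: δ(p3, □) = (pR, □, L) → [pR]y□yy

The machine reaches the reject state pR and halts.
The machine halted after 4 steps (within the 18-step bound).

Answer: Yes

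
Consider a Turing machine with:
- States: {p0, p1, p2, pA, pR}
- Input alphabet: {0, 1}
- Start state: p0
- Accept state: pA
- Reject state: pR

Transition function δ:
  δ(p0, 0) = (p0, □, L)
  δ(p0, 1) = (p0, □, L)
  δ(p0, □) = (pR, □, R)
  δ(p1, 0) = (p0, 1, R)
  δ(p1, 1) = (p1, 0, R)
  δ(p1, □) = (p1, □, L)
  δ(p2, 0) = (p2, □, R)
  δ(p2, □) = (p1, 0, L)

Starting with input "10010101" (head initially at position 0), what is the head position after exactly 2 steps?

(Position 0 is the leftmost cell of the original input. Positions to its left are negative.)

Execution trace (head position shown):
Step 0: [p0]10010101  (head at position 0)
Step 1: move left → [p0]□□0010101  (head at position -1)
Step 2: move right → □[pR]□0010101  (head at position 0)

After 2 steps, the head is at position 0.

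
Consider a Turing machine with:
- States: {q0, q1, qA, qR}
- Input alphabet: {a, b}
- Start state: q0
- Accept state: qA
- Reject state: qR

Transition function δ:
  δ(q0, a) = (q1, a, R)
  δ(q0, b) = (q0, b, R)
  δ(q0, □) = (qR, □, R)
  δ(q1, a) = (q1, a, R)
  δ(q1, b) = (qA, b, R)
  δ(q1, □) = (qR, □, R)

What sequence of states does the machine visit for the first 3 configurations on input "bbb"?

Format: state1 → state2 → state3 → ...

Execution trace:
Initial: [q0]bbb
Step 1: δ(q0, b) = (q0, b, R) → b[q0]bb
Step 2: δ(q0, b) = (q0, b, R) → bb[q0]b

State sequence: q0 → q0 → q0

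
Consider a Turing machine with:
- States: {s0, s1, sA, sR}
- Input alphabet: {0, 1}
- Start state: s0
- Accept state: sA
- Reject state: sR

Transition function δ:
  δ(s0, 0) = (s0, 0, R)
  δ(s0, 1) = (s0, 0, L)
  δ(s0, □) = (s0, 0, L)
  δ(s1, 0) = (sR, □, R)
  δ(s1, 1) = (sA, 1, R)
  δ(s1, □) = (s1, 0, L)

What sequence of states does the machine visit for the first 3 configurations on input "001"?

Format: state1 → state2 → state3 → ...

Execution trace:
Initial: [s0]001
Step 1: δ(s0, 0) = (s0, 0, R) → 0[s0]01
Step 2: δ(s0, 0) = (s0, 0, R) → 00[s0]1

State sequence: s0 → s0 → s0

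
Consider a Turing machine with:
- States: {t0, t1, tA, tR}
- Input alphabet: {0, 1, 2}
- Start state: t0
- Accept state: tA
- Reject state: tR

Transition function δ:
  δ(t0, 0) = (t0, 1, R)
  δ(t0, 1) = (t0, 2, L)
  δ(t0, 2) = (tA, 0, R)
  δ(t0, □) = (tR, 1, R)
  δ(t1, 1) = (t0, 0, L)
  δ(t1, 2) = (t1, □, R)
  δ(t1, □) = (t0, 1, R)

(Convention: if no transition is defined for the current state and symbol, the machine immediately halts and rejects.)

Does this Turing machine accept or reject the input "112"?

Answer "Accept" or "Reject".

Execution trace:
Initial: [t0]112
Step 1: δ(t0, 1) = (t0, 2, L) → [t0]□212
Step 2: δ(t0, □) = (tR, 1, R) → 1[tR]212

The machine reaches the reject state tR and halts.

Answer: Reject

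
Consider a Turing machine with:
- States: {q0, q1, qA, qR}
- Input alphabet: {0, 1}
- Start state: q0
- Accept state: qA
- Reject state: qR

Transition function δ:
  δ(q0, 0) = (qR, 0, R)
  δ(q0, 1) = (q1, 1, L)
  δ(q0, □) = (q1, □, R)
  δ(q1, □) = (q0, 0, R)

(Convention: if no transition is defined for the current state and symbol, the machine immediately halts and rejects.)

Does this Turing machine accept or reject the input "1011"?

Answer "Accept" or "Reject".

Execution trace:
Initial: [q0]1011
Step 1: δ(q0, 1) = (q1, 1, L) → [q1]□1011
Step 2: δ(q1, □) = (q0, 0, R) → 0[q0]1011
Step 3: δ(q0, 1) = (q1, 1, L) → [q1]01011

No transition is defined for δ(q1, 0). By convention the machine halts and rejects.

Answer: Reject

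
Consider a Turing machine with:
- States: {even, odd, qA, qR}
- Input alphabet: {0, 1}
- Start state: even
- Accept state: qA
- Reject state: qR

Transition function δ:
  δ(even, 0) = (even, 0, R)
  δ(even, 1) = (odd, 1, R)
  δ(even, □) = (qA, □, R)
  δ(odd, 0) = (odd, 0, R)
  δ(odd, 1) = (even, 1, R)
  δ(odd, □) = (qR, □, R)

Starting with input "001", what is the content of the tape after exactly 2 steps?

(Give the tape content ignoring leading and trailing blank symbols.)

Execution trace:
Initial: [even]001
Step 1: δ(even, 0) = (even, 0, R) → 0[even]01
Step 2: δ(even, 0) = (even, 0, R) → 00[even]1

After 2 steps, the tape (ignoring leading/trailing blanks) is: 001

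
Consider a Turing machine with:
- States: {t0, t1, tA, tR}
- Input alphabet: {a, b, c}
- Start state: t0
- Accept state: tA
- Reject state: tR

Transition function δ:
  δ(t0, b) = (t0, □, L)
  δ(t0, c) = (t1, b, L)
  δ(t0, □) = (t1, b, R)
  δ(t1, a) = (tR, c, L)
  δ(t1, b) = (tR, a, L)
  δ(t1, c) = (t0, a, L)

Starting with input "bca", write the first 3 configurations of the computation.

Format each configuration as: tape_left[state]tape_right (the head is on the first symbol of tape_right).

Transitions applied:
Step 1: δ(t0, b) = (t0, □, L)
Step 2: δ(t0, □) = (t1, b, R)

The first 3 configurations are:
[t0]bca ⊢ [t0]□□ca ⊢ b[t1]□ca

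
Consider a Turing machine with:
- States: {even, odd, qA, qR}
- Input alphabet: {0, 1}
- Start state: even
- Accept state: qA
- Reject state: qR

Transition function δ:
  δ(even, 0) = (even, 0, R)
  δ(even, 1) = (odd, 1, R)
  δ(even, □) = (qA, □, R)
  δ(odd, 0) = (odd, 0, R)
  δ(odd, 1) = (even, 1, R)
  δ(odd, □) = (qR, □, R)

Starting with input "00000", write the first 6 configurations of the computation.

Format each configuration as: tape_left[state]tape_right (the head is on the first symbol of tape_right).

Transitions applied:
Step 1: δ(even, 0) = (even, 0, R)
Step 2: δ(even, 0) = (even, 0, R)
Step 3: δ(even, 0) = (even, 0, R)
Step 4: δ(even, 0) = (even, 0, R)
Step 5: δ(even, 0) = (even, 0, R)

The first 6 configurations are:
[even]00000 ⊢ 0[even]0000 ⊢ 00[even]000 ⊢ 000[even]00 ⊢ 0000[even]0 ⊢ 00000[even]□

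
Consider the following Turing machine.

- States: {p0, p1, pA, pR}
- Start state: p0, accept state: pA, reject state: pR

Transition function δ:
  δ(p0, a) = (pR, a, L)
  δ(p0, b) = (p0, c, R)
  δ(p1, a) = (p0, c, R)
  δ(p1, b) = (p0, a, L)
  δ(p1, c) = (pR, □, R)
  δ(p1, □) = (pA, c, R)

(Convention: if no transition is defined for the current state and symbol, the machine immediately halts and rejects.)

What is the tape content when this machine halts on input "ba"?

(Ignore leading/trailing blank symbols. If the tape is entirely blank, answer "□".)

Execution trace:
Initial: [p0]ba
Step 1: δ(p0, b) = (p0, c, R) → c[p0]a
Step 2: δ(p0, a) = (pR, a, L) → [pR]ca

The machine reaches the reject state pR and halts.

Final tape (ignoring leading/trailing blanks): ca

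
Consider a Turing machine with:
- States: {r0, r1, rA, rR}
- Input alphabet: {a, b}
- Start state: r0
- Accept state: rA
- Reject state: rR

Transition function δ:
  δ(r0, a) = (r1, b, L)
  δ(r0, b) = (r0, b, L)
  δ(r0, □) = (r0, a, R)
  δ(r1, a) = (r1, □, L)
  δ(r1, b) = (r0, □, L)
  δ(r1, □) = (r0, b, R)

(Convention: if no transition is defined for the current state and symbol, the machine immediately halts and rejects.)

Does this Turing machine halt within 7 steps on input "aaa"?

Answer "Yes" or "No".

Execution trace:
Initial: [r0]aaa
Step 1: δ(r0, a) = (r1, b, L) → [r1]□baa
Step 2: δ(r1, □) = (r0, b, R) → b[r0]baa
Step 3: δ(r0, b) = (r0, b, L) → [r0]bbaa
Step 4: δ(r0, b) = (r0, b, L) → [r0]□bbaa
Step 5: δ(r0, □) = (r0, a, R) → a[r0]bbaa
Step 6: δ(r0, b) = (r0, b, L) → [r0]abbaa
Step 7: δ(r0, a) = (r1, b, L) → [r1]□bbbaa

The machine has not reached a halting state after 7 steps.
The machine did not halt within the 7-step bound.

Answer: No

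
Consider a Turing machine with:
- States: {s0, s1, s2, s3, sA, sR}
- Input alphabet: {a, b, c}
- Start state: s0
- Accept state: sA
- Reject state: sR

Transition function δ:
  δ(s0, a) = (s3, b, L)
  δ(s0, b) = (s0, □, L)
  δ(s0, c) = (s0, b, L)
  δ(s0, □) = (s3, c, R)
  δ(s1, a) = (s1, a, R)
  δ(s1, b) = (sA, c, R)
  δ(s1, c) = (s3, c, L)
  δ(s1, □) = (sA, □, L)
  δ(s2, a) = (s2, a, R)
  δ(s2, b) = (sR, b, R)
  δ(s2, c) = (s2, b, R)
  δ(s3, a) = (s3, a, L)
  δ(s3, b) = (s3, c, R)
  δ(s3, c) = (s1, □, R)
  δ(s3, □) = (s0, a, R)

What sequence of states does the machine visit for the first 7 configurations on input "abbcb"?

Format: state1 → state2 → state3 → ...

Execution trace:
Initial: [s0]abbcb
Step 1: δ(s0, a) = (s3, b, L) → [s3]□bbbcb
Step 2: δ(s3, □) = (s0, a, R) → a[s0]bbbcb
Step 3: δ(s0, b) = (s0, □, L) → [s0]a□bbcb
Step 4: δ(s0, a) = (s3, b, L) → [s3]□b□bbcb
Step 5: δ(s3, □) = (s0, a, R) → a[s0]b□bbcb
Step 6: δ(s0, b) = (s0, □, L) → [s0]a□□bbcb

State sequence: s0 → s3 → s0 → s0 → s3 → s0 → s0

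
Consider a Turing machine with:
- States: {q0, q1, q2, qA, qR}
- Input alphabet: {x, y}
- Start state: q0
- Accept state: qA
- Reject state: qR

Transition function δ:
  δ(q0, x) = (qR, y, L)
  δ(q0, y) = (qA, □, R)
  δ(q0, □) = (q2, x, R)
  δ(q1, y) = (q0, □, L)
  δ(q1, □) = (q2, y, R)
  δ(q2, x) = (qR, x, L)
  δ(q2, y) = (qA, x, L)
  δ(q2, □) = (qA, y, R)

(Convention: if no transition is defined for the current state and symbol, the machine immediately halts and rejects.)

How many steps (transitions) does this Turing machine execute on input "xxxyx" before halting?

Execution trace:
Initial: [q0]xxxyx
Step 1: δ(q0, x) = (qR, y, L) → [qR]□yxxyx

The machine reaches the reject state qR and halts.

The machine executed 1 step before halting.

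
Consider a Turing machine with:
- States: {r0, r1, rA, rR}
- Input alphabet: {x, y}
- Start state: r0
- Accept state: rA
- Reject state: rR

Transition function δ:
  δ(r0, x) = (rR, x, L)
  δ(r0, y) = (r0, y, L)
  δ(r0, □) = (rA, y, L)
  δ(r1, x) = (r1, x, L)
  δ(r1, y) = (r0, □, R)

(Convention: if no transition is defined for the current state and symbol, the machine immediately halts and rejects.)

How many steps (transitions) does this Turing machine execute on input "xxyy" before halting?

Execution trace:
Initial: [r0]xxyy
Step 1: δ(r0, x) = (rR, x, L) → [rR]□xxyy

The machine reaches the reject state rR and halts.

The machine executed 1 step before halting.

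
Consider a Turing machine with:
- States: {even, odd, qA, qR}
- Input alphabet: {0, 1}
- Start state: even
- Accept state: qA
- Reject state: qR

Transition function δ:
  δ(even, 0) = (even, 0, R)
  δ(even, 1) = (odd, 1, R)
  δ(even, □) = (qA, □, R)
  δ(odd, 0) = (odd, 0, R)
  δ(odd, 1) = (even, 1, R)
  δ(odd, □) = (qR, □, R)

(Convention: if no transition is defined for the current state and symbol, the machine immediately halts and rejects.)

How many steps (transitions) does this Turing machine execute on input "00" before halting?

Execution trace:
Initial: [even]00
Step 1: δ(even, 0) = (even, 0, R) → 0[even]0
Step 2: δ(even, 0) = (even, 0, R) → 00[even]□
Step 3: δ(even, □) = (qA, □, R) → 00□[qA]□

The machine reaches the accept state qA and halts.

The machine executed 3 steps before halting.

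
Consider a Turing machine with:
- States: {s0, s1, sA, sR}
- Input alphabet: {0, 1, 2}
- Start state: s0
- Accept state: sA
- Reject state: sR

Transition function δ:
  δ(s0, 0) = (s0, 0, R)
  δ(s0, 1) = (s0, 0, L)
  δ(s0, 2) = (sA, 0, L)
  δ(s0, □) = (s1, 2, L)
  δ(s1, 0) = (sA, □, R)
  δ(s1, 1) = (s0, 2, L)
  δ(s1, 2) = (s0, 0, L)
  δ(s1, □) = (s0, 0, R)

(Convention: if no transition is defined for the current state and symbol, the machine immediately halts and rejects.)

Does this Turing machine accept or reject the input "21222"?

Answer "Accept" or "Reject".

Execution trace:
Initial: [s0]21222
Step 1: δ(s0, 2) = (sA, 0, L) → [sA]□01222

The machine reaches the accept state sA and halts.

Answer: Accept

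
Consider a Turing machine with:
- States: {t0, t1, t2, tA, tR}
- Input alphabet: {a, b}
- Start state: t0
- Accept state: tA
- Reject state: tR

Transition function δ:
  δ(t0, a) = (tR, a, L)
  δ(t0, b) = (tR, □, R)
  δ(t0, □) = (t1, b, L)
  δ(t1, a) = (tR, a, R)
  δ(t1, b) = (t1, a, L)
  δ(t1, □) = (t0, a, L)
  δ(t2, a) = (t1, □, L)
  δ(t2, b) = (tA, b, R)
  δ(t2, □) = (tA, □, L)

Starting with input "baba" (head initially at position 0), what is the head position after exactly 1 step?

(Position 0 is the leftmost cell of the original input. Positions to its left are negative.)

Execution trace (head position shown):
Step 0: [t0]baba  (head at position 0)
Step 1: move right → □[tR]aba  (head at position 1)

After 1 step, the head is at position 1.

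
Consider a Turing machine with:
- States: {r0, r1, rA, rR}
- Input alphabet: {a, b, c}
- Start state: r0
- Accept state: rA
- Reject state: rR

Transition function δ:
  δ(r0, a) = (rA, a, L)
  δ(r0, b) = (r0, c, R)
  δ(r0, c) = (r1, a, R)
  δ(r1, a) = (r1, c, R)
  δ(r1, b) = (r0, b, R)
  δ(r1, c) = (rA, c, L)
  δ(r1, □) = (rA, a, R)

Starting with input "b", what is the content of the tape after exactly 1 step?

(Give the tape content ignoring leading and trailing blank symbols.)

Execution trace:
Initial: [r0]b
Step 1: δ(r0, b) = (r0, c, R) → c[r0]□

No transition is defined for δ(r0, □). By convention the machine halts and rejects.

After 1 step, the tape (ignoring leading/trailing blanks) is: c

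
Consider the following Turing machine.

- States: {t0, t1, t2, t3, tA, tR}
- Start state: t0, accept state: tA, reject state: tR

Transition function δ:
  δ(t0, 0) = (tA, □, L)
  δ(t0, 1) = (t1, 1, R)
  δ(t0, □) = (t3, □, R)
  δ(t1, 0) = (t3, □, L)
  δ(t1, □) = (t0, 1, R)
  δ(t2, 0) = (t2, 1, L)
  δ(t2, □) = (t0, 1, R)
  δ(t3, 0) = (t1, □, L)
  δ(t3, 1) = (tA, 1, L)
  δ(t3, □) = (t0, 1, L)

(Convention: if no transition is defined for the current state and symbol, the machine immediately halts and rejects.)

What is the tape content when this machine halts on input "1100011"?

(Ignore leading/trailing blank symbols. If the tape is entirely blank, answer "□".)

Execution trace:
Initial: [t0]1100011
Step 1: δ(t0, 1) = (t1, 1, R) → 1[t1]100011

No transition is defined for δ(t1, 1). By convention the machine halts and rejects.

Final tape (ignoring leading/trailing blanks): 1100011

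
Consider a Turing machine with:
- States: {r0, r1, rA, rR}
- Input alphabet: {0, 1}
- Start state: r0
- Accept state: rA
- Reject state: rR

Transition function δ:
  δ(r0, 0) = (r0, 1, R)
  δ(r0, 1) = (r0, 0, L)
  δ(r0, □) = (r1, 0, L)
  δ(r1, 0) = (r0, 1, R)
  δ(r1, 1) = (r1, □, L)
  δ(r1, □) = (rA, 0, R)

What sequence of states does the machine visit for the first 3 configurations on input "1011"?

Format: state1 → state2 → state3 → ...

Execution trace:
Initial: [r0]1011
Step 1: δ(r0, 1) = (r0, 0, L) → [r0]□0011
Step 2: δ(r0, □) = (r1, 0, L) → [r1]□00011

State sequence: r0 → r0 → r1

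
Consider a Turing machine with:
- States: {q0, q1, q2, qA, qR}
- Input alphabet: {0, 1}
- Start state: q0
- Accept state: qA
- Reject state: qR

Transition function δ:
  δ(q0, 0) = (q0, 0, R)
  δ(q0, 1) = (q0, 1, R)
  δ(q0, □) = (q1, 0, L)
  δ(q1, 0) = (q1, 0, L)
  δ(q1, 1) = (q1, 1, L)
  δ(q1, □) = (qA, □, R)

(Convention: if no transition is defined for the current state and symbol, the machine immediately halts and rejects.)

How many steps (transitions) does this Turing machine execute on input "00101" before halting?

Execution trace:
Initial: [q0]00101
Step 1: δ(q0, 0) = (q0, 0, R) → 0[q0]0101
Step 2: δ(q0, 0) = (q0, 0, R) → 00[q0]101
Step 3: δ(q0, 1) = (q0, 1, R) → 001[q0]01
Step 4: δ(q0, 0) = (q0, 0, R) → 0010[q0]1
Step 5: δ(q0, 1) = (q0, 1, R) → 00101[q0]□
Step 6: δ(q0, □) = (q1, 0, L) → 0010[q1]10
Step 7: δ(q1, 1) = (q1, 1, L) → 001[q1]010
Step 8: δ(q1, 0) = (q1, 0, L) → 00[q1]1010
Step 9: δ(q1, 1) = (q1, 1, L) → 0[q1]01010
Step 10: δ(q1, 0) = (q1, 0, L) → [q1]001010
Step 11: δ(q1, 0) = (q1, 0, L) → [q1]□001010
Step 12: δ(q1, □) = (qA, □, R) → □[qA]001010

The machine reaches the accept state qA and halts.

The machine executed 12 steps before halting.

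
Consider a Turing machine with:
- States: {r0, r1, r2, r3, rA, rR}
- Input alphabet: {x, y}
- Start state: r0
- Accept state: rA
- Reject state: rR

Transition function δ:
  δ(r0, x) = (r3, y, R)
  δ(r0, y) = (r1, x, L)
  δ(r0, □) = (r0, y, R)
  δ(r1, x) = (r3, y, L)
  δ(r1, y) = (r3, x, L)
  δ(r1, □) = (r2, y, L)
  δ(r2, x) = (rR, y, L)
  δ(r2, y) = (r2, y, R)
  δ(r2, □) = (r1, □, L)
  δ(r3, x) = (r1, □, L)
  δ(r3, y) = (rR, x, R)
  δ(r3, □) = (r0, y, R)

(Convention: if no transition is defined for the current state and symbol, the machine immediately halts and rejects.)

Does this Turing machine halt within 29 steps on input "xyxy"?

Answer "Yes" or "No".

Execution trace:
Initial: [r0]xyxy
Step 1: δ(r0, x) = (r3, y, R) → y[r3]yxy
Step 2: δ(r3, y) = (rR, x, R) → yx[rR]xy

The machine reaches the reject state rR and halts.
The machine halted after 2 steps (within the 29-step bound).

Answer: Yes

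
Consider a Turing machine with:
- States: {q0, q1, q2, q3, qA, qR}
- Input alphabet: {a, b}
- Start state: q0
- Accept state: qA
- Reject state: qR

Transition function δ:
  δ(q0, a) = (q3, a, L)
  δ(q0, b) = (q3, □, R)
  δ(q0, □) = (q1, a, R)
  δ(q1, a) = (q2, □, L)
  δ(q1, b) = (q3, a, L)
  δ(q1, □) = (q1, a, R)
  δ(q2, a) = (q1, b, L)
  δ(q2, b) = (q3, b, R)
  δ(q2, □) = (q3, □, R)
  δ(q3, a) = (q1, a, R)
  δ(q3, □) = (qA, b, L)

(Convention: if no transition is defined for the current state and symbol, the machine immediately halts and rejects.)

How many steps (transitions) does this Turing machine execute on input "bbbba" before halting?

Execution trace:
Initial: [q0]bbbba
Step 1: δ(q0, b) = (q3, □, R) → □[q3]bbba

No transition is defined for δ(q3, b). By convention the machine halts and rejects.

The machine executed 1 step before halting.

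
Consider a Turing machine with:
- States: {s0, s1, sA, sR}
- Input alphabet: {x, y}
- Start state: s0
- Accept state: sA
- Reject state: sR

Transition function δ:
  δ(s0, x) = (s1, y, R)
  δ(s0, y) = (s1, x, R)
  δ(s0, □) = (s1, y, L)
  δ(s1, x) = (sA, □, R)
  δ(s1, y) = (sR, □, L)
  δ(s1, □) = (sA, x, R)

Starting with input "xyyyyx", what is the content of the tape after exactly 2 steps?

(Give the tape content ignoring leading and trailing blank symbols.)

Execution trace:
Initial: [s0]xyyyyx
Step 1: δ(s0, x) = (s1, y, R) → y[s1]yyyyx
Step 2: δ(s1, y) = (sR, □, L) → [sR]y□yyyx

The machine reaches the reject state sR and halts.

After 2 steps, the tape (ignoring leading/trailing blanks) is: y□yyyx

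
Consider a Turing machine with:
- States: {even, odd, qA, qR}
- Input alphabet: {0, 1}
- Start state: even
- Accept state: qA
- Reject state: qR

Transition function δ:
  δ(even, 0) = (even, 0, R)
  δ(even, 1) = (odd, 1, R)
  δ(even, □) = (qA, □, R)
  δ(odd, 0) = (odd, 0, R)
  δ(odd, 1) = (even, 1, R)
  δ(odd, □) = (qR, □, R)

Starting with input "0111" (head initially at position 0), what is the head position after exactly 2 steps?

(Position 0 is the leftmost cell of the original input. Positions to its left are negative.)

Execution trace (head position shown):
Step 0: [even]0111  (head at position 0)
Step 1: move right → 0[even]111  (head at position 1)
Step 2: move right → 01[odd]11  (head at position 2)

After 2 steps, the head is at position 2.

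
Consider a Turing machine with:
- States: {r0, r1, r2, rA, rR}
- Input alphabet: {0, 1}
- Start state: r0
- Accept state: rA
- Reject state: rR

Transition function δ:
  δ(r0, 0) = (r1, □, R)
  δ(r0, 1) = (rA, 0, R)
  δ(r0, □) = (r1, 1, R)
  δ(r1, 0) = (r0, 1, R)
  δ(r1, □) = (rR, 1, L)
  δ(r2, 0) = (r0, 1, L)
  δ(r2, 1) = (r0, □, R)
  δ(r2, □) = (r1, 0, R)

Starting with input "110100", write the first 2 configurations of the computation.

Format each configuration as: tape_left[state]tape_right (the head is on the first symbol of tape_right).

Transitions applied:
Step 1: δ(r0, 1) = (rA, 0, R)

The first 2 configurations are:
[r0]110100 ⊢ 0[rA]10100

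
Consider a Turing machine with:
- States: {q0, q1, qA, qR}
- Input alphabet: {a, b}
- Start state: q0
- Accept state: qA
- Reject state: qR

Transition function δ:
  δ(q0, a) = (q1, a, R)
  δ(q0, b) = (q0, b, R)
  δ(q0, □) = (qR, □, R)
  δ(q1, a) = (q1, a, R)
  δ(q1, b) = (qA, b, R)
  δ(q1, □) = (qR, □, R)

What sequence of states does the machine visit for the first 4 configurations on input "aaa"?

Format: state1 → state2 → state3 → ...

Execution trace:
Initial: [q0]aaa
Step 1: δ(q0, a) = (q1, a, R) → a[q1]aa
Step 2: δ(q1, a) = (q1, a, R) → aa[q1]a
Step 3: δ(q1, a) = (q1, a, R) → aaa[q1]□

State sequence: q0 → q1 → q1 → q1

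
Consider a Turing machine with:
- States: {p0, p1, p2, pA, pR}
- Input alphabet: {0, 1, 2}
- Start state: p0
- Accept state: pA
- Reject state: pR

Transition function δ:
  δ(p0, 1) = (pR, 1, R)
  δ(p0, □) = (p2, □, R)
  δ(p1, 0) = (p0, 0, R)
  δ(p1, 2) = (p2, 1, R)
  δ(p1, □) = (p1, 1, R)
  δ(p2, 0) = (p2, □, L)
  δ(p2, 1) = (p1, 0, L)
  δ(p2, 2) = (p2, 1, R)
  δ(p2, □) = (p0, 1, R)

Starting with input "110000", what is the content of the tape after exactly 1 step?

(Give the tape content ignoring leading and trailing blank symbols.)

Execution trace:
Initial: [p0]110000
Step 1: δ(p0, 1) = (pR, 1, R) → 1[pR]10000

The machine reaches the reject state pR and halts.

After 1 step, the tape (ignoring leading/trailing blanks) is: 110000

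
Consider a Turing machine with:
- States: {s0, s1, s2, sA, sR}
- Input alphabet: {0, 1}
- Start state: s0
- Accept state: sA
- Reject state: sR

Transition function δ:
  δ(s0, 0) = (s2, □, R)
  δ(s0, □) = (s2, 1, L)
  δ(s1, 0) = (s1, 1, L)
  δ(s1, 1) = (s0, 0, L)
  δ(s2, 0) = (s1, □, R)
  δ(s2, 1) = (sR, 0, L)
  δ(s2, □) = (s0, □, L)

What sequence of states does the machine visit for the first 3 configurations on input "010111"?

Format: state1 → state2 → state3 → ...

Execution trace:
Initial: [s0]010111
Step 1: δ(s0, 0) = (s2, □, R) → □[s2]10111
Step 2: δ(s2, 1) = (sR, 0, L) → [sR]□00111

The machine reaches the reject state sR and halts.

State sequence: s0 → s2 → sR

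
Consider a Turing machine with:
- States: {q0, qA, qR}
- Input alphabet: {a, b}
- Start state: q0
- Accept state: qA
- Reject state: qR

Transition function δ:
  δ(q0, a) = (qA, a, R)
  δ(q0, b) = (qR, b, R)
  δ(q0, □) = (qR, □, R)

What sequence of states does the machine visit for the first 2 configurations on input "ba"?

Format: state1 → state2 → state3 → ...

Execution trace:
Initial: [q0]ba
Step 1: δ(q0, b) = (qR, b, R) → b[qR]a

The machine reaches the reject state qR and halts.

State sequence: q0 → qR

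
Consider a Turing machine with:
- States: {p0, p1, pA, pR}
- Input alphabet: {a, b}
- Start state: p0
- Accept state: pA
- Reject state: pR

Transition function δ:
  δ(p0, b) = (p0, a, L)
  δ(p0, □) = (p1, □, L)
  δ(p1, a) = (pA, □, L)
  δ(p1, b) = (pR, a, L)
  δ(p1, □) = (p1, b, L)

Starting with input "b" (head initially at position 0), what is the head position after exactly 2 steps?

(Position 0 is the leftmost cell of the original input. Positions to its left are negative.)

Execution trace (head position shown):
Step 0: [p0]b  (head at position 0)
Step 1: move left → [p0]□a  (head at position -1)
Step 2: move left → [p1]□□a  (head at position -2)

After 2 steps, the head is at position -2.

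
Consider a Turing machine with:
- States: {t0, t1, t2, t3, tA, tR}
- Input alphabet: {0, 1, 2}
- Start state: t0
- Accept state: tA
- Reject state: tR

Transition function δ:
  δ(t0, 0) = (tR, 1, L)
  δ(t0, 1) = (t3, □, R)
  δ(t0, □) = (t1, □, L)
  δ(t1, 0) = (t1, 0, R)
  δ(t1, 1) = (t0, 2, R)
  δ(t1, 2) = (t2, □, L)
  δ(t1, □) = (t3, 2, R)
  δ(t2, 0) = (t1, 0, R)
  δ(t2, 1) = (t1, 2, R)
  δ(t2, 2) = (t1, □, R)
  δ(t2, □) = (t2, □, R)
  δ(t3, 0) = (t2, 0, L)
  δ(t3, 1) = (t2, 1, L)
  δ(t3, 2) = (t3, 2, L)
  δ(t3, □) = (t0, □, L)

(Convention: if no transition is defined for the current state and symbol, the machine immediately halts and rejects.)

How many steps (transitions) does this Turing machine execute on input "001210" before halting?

Execution trace:
Initial: [t0]001210
Step 1: δ(t0, 0) = (tR, 1, L) → [tR]□101210

The machine reaches the reject state tR and halts.

The machine executed 1 step before halting.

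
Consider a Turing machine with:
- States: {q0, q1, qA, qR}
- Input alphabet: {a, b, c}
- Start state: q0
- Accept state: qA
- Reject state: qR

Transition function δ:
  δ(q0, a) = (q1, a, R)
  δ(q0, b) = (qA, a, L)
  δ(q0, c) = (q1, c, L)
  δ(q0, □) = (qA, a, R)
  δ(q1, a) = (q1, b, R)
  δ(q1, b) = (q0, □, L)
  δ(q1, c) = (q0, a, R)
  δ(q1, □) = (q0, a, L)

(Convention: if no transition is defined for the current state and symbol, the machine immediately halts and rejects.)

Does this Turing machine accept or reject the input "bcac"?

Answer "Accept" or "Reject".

Execution trace:
Initial: [q0]bcac
Step 1: δ(q0, b) = (qA, a, L) → [qA]□acac

The machine reaches the accept state qA and halts.

Answer: Accept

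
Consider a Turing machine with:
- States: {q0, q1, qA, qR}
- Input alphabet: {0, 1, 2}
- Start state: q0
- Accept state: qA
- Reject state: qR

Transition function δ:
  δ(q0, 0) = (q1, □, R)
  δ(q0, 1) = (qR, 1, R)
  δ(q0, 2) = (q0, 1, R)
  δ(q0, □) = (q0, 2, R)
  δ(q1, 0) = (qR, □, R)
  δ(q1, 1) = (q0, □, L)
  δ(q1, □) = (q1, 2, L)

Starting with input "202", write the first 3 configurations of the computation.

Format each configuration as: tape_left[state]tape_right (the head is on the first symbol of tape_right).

Transitions applied:
Step 1: δ(q0, 2) = (q0, 1, R)
Step 2: δ(q0, 0) = (q1, □, R)

The first 3 configurations are:
[q0]202 ⊢ 1[q0]02 ⊢ 1□[q1]2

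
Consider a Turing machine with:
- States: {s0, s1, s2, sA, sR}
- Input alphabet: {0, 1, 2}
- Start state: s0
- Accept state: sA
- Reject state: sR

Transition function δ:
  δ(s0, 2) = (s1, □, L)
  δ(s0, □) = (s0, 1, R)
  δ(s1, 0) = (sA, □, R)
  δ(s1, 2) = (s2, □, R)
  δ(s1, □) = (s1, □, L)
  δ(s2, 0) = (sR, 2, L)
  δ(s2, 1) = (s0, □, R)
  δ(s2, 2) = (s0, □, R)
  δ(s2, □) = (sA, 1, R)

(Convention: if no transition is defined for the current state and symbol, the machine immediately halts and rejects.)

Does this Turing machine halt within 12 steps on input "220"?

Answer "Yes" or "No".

Execution trace:
Initial: [s0]220
Step 1: δ(s0, 2) = (s1, □, L) → [s1]□□20
Step 2: δ(s1, □) = (s1, □, L) → [s1]□□□20
Step 3: δ(s1, □) = (s1, □, L) → [s1]□□□□20
Step 4: δ(s1, □) = (s1, □, L) → [s1]□□□□□20
Step 5: δ(s1, □) = (s1, □, L) → [s1]□□□□□□20
Step 6: δ(s1, □) = (s1, □, L) → [s1]□□□□□□□20
Step 7: δ(s1, □) = (s1, □, L) → [s1]□□□□□□□□20
Step 8: δ(s1, □) = (s1, □, L) → [s1]□□□□□□□□□20
Step 9: δ(s1, □) = (s1, □, L) → [s1]□□□□□□□□□□20
Step 10: δ(s1, □) = (s1, □, L) → [s1]□□□□□□□□□□□20
Step 11: δ(s1, □) = (s1, □, L) → [s1]□□□□□□□□□□□□20
Step 12: δ(s1, □) = (s1, □, L) → [s1]□□□□□□□□□□□□□20

The machine has not reached a halting state after 12 steps.
The machine did not halt within the 12-step bound.

Answer: No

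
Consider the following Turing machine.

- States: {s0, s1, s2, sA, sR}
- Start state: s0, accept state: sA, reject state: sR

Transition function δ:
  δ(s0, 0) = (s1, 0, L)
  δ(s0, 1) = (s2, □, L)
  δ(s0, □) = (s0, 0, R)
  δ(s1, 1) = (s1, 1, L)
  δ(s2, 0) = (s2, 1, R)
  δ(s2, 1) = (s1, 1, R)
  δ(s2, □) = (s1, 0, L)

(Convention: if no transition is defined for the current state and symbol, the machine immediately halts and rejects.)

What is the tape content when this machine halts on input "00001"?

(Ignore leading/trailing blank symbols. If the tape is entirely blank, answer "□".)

Execution trace:
Initial: [s0]00001
Step 1: δ(s0, 0) = (s1, 0, L) → [s1]□00001

No transition is defined for δ(s1, □). By convention the machine halts and rejects.

Final tape (ignoring leading/trailing blanks): 00001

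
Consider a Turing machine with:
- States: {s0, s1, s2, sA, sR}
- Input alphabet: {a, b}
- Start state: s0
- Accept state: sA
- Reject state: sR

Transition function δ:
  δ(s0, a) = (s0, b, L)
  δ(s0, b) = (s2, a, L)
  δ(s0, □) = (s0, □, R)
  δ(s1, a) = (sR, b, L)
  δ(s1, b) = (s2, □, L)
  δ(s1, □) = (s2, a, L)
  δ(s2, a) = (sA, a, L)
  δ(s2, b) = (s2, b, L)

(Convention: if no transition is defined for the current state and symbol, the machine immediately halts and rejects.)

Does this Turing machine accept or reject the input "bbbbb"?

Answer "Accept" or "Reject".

Execution trace:
Initial: [s0]bbbbb
Step 1: δ(s0, b) = (s2, a, L) → [s2]□abbbb

No transition is defined for δ(s2, □). By convention the machine halts and rejects.

Answer: Reject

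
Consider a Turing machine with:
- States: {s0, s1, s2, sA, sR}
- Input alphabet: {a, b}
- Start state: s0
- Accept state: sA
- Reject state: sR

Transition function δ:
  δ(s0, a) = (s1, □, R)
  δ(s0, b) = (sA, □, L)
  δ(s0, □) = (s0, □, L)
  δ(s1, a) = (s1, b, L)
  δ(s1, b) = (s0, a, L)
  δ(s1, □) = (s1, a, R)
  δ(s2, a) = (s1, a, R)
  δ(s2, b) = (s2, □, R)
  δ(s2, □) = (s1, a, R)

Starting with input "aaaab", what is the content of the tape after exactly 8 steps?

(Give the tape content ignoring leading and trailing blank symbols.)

Execution trace:
Initial: [s0]aaaab
Step 1: δ(s0, a) = (s1, □, R) → □[s1]aaab
Step 2: δ(s1, a) = (s1, b, L) → [s1]□baab
Step 3: δ(s1, □) = (s1, a, R) → a[s1]baab
Step 4: δ(s1, b) = (s0, a, L) → [s0]aaaab
Step 5: δ(s0, a) = (s1, □, R) → □[s1]aaab
Step 6: δ(s1, a) = (s1, b, L) → [s1]□baab
Step 7: δ(s1, □) = (s1, a, R) → a[s1]baab
Step 8: δ(s1, b) = (s0, a, L) → [s0]aaaab

After 8 steps, the tape (ignoring leading/trailing blanks) is: aaaab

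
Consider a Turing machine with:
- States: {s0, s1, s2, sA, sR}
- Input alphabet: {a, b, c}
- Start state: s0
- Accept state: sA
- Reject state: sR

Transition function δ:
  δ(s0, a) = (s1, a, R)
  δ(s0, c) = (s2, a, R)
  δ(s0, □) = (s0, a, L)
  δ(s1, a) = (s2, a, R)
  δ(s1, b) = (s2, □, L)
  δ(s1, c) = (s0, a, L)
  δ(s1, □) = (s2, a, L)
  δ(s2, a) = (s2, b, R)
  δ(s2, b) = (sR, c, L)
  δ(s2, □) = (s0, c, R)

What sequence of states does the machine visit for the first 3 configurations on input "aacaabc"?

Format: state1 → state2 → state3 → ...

Execution trace:
Initial: [s0]aacaabc
Step 1: δ(s0, a) = (s1, a, R) → a[s1]acaabc
Step 2: δ(s1, a) = (s2, a, R) → aa[s2]caabc

No transition is defined for δ(s2, c). By convention the machine halts and rejects.

State sequence: s0 → s1 → s2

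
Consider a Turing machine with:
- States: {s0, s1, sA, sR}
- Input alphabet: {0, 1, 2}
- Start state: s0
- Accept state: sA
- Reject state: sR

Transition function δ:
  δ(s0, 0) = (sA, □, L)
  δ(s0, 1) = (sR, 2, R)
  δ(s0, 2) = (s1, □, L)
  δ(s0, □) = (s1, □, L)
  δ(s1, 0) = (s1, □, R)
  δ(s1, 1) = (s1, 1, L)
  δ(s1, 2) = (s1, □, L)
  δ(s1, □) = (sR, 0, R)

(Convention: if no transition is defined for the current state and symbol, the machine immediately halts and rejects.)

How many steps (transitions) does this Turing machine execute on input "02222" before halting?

Execution trace:
Initial: [s0]02222
Step 1: δ(s0, 0) = (sA, □, L) → [sA]□□2222

The machine reaches the accept state sA and halts.

The machine executed 1 step before halting.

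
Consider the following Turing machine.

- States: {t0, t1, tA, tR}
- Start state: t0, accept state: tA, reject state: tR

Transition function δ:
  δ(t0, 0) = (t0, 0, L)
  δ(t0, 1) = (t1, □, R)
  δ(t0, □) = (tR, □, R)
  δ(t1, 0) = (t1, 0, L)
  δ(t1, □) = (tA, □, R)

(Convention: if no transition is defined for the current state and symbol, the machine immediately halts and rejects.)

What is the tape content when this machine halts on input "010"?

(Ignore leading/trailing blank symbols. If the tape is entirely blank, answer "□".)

Execution trace:
Initial: [t0]010
Step 1: δ(t0, 0) = (t0, 0, L) → [t0]□010
Step 2: δ(t0, □) = (tR, □, R) → □[tR]010

The machine reaches the reject state tR and halts.

Final tape (ignoring leading/trailing blanks): 010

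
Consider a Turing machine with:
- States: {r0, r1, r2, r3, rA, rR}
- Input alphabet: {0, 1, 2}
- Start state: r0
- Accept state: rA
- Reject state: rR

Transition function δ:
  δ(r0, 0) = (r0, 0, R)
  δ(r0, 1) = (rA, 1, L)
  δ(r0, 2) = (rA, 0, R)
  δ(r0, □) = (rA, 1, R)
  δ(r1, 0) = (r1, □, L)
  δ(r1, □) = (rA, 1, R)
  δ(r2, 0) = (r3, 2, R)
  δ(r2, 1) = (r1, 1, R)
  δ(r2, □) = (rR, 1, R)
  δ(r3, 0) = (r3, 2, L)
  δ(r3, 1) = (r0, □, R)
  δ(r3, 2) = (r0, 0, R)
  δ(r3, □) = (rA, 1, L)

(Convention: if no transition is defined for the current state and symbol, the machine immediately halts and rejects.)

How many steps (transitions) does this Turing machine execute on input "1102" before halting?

Execution trace:
Initial: [r0]1102
Step 1: δ(r0, 1) = (rA, 1, L) → [rA]□1102

The machine reaches the accept state rA and halts.

The machine executed 1 step before halting.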